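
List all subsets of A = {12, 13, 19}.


|A| = 3, so |P(A)| = 2^3 = 8
Enumerate subsets by cardinality (0 to 3):
∅, {12}, {13}, {19}, {12, 13}, {12, 19}, {13, 19}, {12, 13, 19}

P(A) has 8 subsets: ∅, {12}, {13}, {19}, {12, 13}, {12, 19}, {13, 19}, {12, 13, 19}


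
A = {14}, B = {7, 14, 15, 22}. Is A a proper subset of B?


A ⊂ B requires: A ⊆ B AND A ≠ B.
A ⊆ B? Yes
A = B? No
A ⊂ B: Yes (A is a proper subset of B)

Yes, A ⊂ B


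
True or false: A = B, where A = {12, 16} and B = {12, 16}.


Two sets are equal iff they have exactly the same elements.
A = {12, 16}
B = {12, 16}
Same elements → A = B

Yes, A = B


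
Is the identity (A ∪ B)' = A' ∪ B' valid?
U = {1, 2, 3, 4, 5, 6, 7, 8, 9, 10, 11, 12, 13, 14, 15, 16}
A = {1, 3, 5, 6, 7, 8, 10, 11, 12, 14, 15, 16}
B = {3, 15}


LHS: A ∪ B = {1, 3, 5, 6, 7, 8, 10, 11, 12, 14, 15, 16}
(A ∪ B)' = U \ (A ∪ B) = {2, 4, 9, 13}
A' = {2, 4, 9, 13}, B' = {1, 2, 4, 5, 6, 7, 8, 9, 10, 11, 12, 13, 14, 16}
Claimed RHS: A' ∪ B' = {1, 2, 4, 5, 6, 7, 8, 9, 10, 11, 12, 13, 14, 16}
Identity is INVALID: LHS = {2, 4, 9, 13} but the RHS claimed here equals {1, 2, 4, 5, 6, 7, 8, 9, 10, 11, 12, 13, 14, 16}. The correct form is (A ∪ B)' = A' ∩ B'.

Identity is invalid: (A ∪ B)' = {2, 4, 9, 13} but A' ∪ B' = {1, 2, 4, 5, 6, 7, 8, 9, 10, 11, 12, 13, 14, 16}. The correct De Morgan law is (A ∪ B)' = A' ∩ B'.


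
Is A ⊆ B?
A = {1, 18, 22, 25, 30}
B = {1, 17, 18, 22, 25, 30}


A ⊆ B means every element of A is in B.
All elements of A are in B.
So A ⊆ B.

Yes, A ⊆ B


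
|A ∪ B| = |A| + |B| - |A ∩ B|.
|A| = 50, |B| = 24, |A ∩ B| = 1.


|A ∪ B| = |A| + |B| - |A ∩ B|
= 50 + 24 - 1
= 73

|A ∪ B| = 73


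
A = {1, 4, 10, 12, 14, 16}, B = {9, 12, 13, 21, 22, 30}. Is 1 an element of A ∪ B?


A = {1, 4, 10, 12, 14, 16}, B = {9, 12, 13, 21, 22, 30}
A ∪ B = all elements in A or B
A ∪ B = {1, 4, 9, 10, 12, 13, 14, 16, 21, 22, 30}
Checking if 1 ∈ A ∪ B
1 is in A ∪ B → True

1 ∈ A ∪ B


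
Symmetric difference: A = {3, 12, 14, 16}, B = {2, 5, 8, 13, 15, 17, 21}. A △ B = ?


A △ B = (A \ B) ∪ (B \ A) = elements in exactly one of A or B
A \ B = {3, 12, 14, 16}
B \ A = {2, 5, 8, 13, 15, 17, 21}
A △ B = {2, 3, 5, 8, 12, 13, 14, 15, 16, 17, 21}

A △ B = {2, 3, 5, 8, 12, 13, 14, 15, 16, 17, 21}


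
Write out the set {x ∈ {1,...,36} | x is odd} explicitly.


Checking each candidate:
Condition: odd numbers in {1,...,36}
Result = {1, 3, 5, 7, 9, 11, 13, 15, 17, 19, 21, 23, 25, 27, 29, 31, 33, 35}

{1, 3, 5, 7, 9, 11, 13, 15, 17, 19, 21, 23, 25, 27, 29, 31, 33, 35}


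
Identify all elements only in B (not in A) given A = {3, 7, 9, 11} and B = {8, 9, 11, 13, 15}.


A = {3, 7, 9, 11}
B = {8, 9, 11, 13, 15}
Region: only in B (not in A)
Elements: {8, 13, 15}

Elements only in B (not in A): {8, 13, 15}


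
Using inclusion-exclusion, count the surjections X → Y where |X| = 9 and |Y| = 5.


n = |X| = 9, k = |Y| = 5. Surjections via inclusion-exclusion:
S(n,k) = Σ(-1)^i × C(k,i) × (k-i)^n, i=0 to k
i=0: (-1)^0×C(5,0)×5^9 = 1953125
i=1: (-1)^1×C(5,1)×4^9 = -1310720
i=2: (-1)^2×C(5,2)×3^9 = 196830
i=3: (-1)^3×C(5,3)×2^9 = -5120
i=4: (-1)^4×C(5,4)×1^9 = 5
i=5: (-1)^5×C(5,5)×0^9 = 0
Total = 834120

Number of surjections = 834120


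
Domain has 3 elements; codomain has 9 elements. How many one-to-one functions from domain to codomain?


An injection sends each of |A| = 3 inputs to a distinct output in B.
# injections = |B|·(|B|-1)·…·(|B|-|A|+1) = 9! / (9 - 3)!
= 9 × 8 × 7
= 504

Number of injections = 504


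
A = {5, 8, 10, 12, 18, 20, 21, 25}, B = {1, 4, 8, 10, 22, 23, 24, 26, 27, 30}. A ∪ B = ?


A ∪ B = all elements in A or B (or both)
A = {5, 8, 10, 12, 18, 20, 21, 25}
B = {1, 4, 8, 10, 22, 23, 24, 26, 27, 30}
A ∪ B = {1, 4, 5, 8, 10, 12, 18, 20, 21, 22, 23, 24, 25, 26, 27, 30}

A ∪ B = {1, 4, 5, 8, 10, 12, 18, 20, 21, 22, 23, 24, 25, 26, 27, 30}


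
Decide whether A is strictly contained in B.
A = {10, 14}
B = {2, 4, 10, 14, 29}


A ⊂ B requires: A ⊆ B AND A ≠ B.
A ⊆ B? Yes
A = B? No
A ⊂ B: Yes (A is a proper subset of B)

Yes, A ⊂ B


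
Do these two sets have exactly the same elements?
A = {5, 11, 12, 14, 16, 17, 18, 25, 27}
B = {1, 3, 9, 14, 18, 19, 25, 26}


Two sets are equal iff they have exactly the same elements.
A = {5, 11, 12, 14, 16, 17, 18, 25, 27}
B = {1, 3, 9, 14, 18, 19, 25, 26}
Differences: {1, 3, 5, 9, 11, 12, 16, 17, 19, 26, 27}
A ≠ B

No, A ≠ B


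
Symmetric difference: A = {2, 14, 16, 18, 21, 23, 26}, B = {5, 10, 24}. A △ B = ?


A △ B = (A \ B) ∪ (B \ A) = elements in exactly one of A or B
A \ B = {2, 14, 16, 18, 21, 23, 26}
B \ A = {5, 10, 24}
A △ B = {2, 5, 10, 14, 16, 18, 21, 23, 24, 26}

A △ B = {2, 5, 10, 14, 16, 18, 21, 23, 24, 26}


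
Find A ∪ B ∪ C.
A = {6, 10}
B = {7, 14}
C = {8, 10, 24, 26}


A ∪ B = {6, 7, 10, 14}
(A ∪ B) ∪ C = {6, 7, 8, 10, 14, 24, 26}

A ∪ B ∪ C = {6, 7, 8, 10, 14, 24, 26}


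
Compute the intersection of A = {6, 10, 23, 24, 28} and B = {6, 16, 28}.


A ∩ B = elements in both A and B
A = {6, 10, 23, 24, 28}
B = {6, 16, 28}
A ∩ B = {6, 28}

A ∩ B = {6, 28}


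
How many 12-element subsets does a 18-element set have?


C(n,k) = n! / (k!(n-k)!)
C(18,12) = 18! / (12!6!)
= 18564

C(18,12) = 18564


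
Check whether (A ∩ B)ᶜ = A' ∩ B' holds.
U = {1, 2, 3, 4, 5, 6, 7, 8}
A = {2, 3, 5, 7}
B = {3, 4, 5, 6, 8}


LHS: A ∩ B = {3, 5}
(A ∩ B)' = U \ (A ∩ B) = {1, 2, 4, 6, 7, 8}
A' = {1, 4, 6, 8}, B' = {1, 2, 7}
Claimed RHS: A' ∩ B' = {1}
Identity is INVALID: LHS = {1, 2, 4, 6, 7, 8} but the RHS claimed here equals {1}. The correct form is (A ∩ B)' = A' ∪ B'.

Identity is invalid: (A ∩ B)' = {1, 2, 4, 6, 7, 8} but A' ∩ B' = {1}. The correct De Morgan law is (A ∩ B)' = A' ∪ B'.


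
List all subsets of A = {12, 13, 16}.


|A| = 3, so |P(A)| = 2^3 = 8
Enumerate subsets by cardinality (0 to 3):
∅, {12}, {13}, {16}, {12, 13}, {12, 16}, {13, 16}, {12, 13, 16}

P(A) has 8 subsets: ∅, {12}, {13}, {16}, {12, 13}, {12, 16}, {13, 16}, {12, 13, 16}


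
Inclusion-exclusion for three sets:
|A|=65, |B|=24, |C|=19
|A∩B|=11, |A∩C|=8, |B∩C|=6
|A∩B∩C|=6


|A∪B∪C| = |A|+|B|+|C| - |A∩B|-|A∩C|-|B∩C| + |A∩B∩C|
= 65+24+19 - 11-8-6 + 6
= 108 - 25 + 6
= 89

|A ∪ B ∪ C| = 89


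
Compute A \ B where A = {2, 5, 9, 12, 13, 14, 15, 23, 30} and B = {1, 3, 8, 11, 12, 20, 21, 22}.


A \ B = elements in A but not in B
A = {2, 5, 9, 12, 13, 14, 15, 23, 30}
B = {1, 3, 8, 11, 12, 20, 21, 22}
Remove from A any elements in B
A \ B = {2, 5, 9, 13, 14, 15, 23, 30}

A \ B = {2, 5, 9, 13, 14, 15, 23, 30}


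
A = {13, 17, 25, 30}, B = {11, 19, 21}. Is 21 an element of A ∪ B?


A = {13, 17, 25, 30}, B = {11, 19, 21}
A ∪ B = all elements in A or B
A ∪ B = {11, 13, 17, 19, 21, 25, 30}
Checking if 21 ∈ A ∪ B
21 is in A ∪ B → True

21 ∈ A ∪ B


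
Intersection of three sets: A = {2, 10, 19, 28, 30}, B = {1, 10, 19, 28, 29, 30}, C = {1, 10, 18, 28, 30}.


A ∩ B = {10, 19, 28, 30}
(A ∩ B) ∩ C = {10, 28, 30}

A ∩ B ∩ C = {10, 28, 30}


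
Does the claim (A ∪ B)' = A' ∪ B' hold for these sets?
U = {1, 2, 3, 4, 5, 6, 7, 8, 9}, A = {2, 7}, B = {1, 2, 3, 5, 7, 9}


LHS: A ∪ B = {1, 2, 3, 5, 7, 9}
(A ∪ B)' = U \ (A ∪ B) = {4, 6, 8}
A' = {1, 3, 4, 5, 6, 8, 9}, B' = {4, 6, 8}
Claimed RHS: A' ∪ B' = {1, 3, 4, 5, 6, 8, 9}
Identity is INVALID: LHS = {4, 6, 8} but the RHS claimed here equals {1, 3, 4, 5, 6, 8, 9}. The correct form is (A ∪ B)' = A' ∩ B'.

Identity is invalid: (A ∪ B)' = {4, 6, 8} but A' ∪ B' = {1, 3, 4, 5, 6, 8, 9}. The correct De Morgan law is (A ∪ B)' = A' ∩ B'.


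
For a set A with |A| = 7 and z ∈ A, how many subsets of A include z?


Subsets of A containing z correspond to subsets of A \ {z}, which has 6 elements.
Count = 2^(n-1) = 2^6
= 64

Number of subsets containing z = 64


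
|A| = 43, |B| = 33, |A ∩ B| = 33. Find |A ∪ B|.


|A ∪ B| = |A| + |B| - |A ∩ B|
= 43 + 33 - 33
= 43

|A ∪ B| = 43


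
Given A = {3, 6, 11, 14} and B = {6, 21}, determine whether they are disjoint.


Disjoint means A ∩ B = ∅.
A ∩ B = {6}
A ∩ B ≠ ∅, so A and B are NOT disjoint.

No, A and B are not disjoint (A ∩ B = {6})


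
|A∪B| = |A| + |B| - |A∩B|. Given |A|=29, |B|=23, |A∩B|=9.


|A ∪ B| = |A| + |B| - |A ∩ B|
= 29 + 23 - 9
= 43

|A ∪ B| = 43


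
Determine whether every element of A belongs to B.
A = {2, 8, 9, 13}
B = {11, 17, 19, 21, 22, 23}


A ⊆ B means every element of A is in B.
Elements in A not in B: {2, 8, 9, 13}
So A ⊄ B.

No, A ⊄ B


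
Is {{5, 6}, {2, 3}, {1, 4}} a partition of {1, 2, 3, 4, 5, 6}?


A partition requires: (1) non-empty parts, (2) pairwise disjoint, (3) union = U
Parts: {5, 6}, {2, 3}, {1, 4}
Union of parts: {1, 2, 3, 4, 5, 6}
U = {1, 2, 3, 4, 5, 6}
All non-empty? True
Pairwise disjoint? True
Covers U? True

Yes, valid partition


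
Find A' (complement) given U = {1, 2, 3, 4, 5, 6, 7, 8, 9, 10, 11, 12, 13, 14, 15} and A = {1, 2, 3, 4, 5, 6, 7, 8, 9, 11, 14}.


Aᶜ = U \ A = elements in U but not in A
U = {1, 2, 3, 4, 5, 6, 7, 8, 9, 10, 11, 12, 13, 14, 15}
A = {1, 2, 3, 4, 5, 6, 7, 8, 9, 11, 14}
Aᶜ = {10, 12, 13, 15}

Aᶜ = {10, 12, 13, 15}


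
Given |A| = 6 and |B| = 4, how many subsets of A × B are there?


A relation from A to B is any subset of A × B.
|A × B| = 6 × 4 = 24
# relations = 2^|A × B| = 2^24 = 16777216

Number of relations = 16777216


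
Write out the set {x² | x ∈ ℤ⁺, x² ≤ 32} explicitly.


Checking each candidate:
Condition: positive perfect squares ≤ 32
Result = {1, 4, 9, 16, 25}

{1, 4, 9, 16, 25}


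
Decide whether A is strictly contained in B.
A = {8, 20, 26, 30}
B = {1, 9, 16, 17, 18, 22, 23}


A ⊂ B requires: A ⊆ B AND A ≠ B.
A ⊆ B? No
A ⊄ B, so A is not a proper subset.

No, A is not a proper subset of B


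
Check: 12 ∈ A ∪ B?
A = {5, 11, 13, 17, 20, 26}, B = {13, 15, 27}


A = {5, 11, 13, 17, 20, 26}, B = {13, 15, 27}
A ∪ B = all elements in A or B
A ∪ B = {5, 11, 13, 15, 17, 20, 26, 27}
Checking if 12 ∈ A ∪ B
12 is not in A ∪ B → False

12 ∉ A ∪ B


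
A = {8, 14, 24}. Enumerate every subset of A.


|A| = 3, so |P(A)| = 2^3 = 8
Enumerate subsets by cardinality (0 to 3):
∅, {8}, {14}, {24}, {8, 14}, {8, 24}, {14, 24}, {8, 14, 24}

P(A) has 8 subsets: ∅, {8}, {14}, {24}, {8, 14}, {8, 24}, {14, 24}, {8, 14, 24}


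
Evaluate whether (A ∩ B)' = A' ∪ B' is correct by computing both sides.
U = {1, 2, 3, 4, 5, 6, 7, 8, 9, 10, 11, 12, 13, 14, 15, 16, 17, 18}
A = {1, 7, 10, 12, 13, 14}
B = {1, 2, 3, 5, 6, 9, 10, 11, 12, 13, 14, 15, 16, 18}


LHS: A ∩ B = {1, 10, 12, 13, 14}
(A ∩ B)' = U \ (A ∩ B) = {2, 3, 4, 5, 6, 7, 8, 9, 11, 15, 16, 17, 18}
A' = {2, 3, 4, 5, 6, 8, 9, 11, 15, 16, 17, 18}, B' = {4, 7, 8, 17}
Claimed RHS: A' ∪ B' = {2, 3, 4, 5, 6, 7, 8, 9, 11, 15, 16, 17, 18}
Identity is VALID: LHS = RHS = {2, 3, 4, 5, 6, 7, 8, 9, 11, 15, 16, 17, 18} ✓

Identity is valid. (A ∩ B)' = A' ∪ B' = {2, 3, 4, 5, 6, 7, 8, 9, 11, 15, 16, 17, 18}


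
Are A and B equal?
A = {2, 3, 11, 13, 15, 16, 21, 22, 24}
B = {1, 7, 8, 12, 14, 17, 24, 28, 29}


Two sets are equal iff they have exactly the same elements.
A = {2, 3, 11, 13, 15, 16, 21, 22, 24}
B = {1, 7, 8, 12, 14, 17, 24, 28, 29}
Differences: {1, 2, 3, 7, 8, 11, 12, 13, 14, 15, 16, 17, 21, 22, 28, 29}
A ≠ B

No, A ≠ B


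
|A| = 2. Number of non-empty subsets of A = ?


Total subsets = 2^n = 2^2 = 4
Non-empty subsets exclude the empty set: 2^n - 1
= 4 - 1
= 3

Number of non-empty subsets = 3


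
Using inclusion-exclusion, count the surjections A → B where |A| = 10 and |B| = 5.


n = |A| = 10, k = |B| = 5. Surjections via inclusion-exclusion:
S(n,k) = Σ(-1)^i × C(k,i) × (k-i)^n, i=0 to k
i=0: (-1)^0×C(5,0)×5^10 = 9765625
i=1: (-1)^1×C(5,1)×4^10 = -5242880
i=2: (-1)^2×C(5,2)×3^10 = 590490
i=3: (-1)^3×C(5,3)×2^10 = -10240
i=4: (-1)^4×C(5,4)×1^10 = 5
i=5: (-1)^5×C(5,5)×0^10 = 0
Total = 5103000

Number of surjections = 5103000


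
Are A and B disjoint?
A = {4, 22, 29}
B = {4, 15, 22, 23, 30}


Disjoint means A ∩ B = ∅.
A ∩ B = {4, 22}
A ∩ B ≠ ∅, so A and B are NOT disjoint.

No, A and B are not disjoint (A ∩ B = {4, 22})


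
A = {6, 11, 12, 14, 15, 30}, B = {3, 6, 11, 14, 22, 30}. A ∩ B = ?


A ∩ B = elements in both A and B
A = {6, 11, 12, 14, 15, 30}
B = {3, 6, 11, 14, 22, 30}
A ∩ B = {6, 11, 14, 30}

A ∩ B = {6, 11, 14, 30}


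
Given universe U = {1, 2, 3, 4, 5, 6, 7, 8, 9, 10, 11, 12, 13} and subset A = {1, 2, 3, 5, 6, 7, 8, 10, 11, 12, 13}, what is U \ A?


Aᶜ = U \ A = elements in U but not in A
U = {1, 2, 3, 4, 5, 6, 7, 8, 9, 10, 11, 12, 13}
A = {1, 2, 3, 5, 6, 7, 8, 10, 11, 12, 13}
Aᶜ = {4, 9}

Aᶜ = {4, 9}


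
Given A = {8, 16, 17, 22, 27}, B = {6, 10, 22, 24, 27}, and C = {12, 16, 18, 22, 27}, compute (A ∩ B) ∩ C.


A ∩ B = {22, 27}
(A ∩ B) ∩ C = {22, 27}

A ∩ B ∩ C = {22, 27}


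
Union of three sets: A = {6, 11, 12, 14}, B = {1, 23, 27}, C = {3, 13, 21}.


A ∪ B = {1, 6, 11, 12, 14, 23, 27}
(A ∪ B) ∪ C = {1, 3, 6, 11, 12, 13, 14, 21, 23, 27}

A ∪ B ∪ C = {1, 3, 6, 11, 12, 13, 14, 21, 23, 27}


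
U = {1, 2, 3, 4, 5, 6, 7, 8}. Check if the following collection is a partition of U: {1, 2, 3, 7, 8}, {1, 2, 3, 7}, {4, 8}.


A partition requires: (1) non-empty parts, (2) pairwise disjoint, (3) union = U
Parts: {1, 2, 3, 7, 8}, {1, 2, 3, 7}, {4, 8}
Union of parts: {1, 2, 3, 4, 7, 8}
U = {1, 2, 3, 4, 5, 6, 7, 8}
All non-empty? True
Pairwise disjoint? False
Covers U? False

No, not a valid partition


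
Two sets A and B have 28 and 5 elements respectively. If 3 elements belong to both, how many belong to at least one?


|A ∪ B| = |A| + |B| - |A ∩ B|
= 28 + 5 - 3
= 30

|A ∪ B| = 30


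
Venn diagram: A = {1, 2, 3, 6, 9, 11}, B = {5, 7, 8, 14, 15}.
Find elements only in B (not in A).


A = {1, 2, 3, 6, 9, 11}
B = {5, 7, 8, 14, 15}
Region: only in B (not in A)
Elements: {5, 7, 8, 14, 15}

Elements only in B (not in A): {5, 7, 8, 14, 15}


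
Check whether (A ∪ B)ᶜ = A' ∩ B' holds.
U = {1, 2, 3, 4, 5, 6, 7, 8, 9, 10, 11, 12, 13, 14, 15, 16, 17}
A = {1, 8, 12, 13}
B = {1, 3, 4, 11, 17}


LHS: A ∪ B = {1, 3, 4, 8, 11, 12, 13, 17}
(A ∪ B)' = U \ (A ∪ B) = {2, 5, 6, 7, 9, 10, 14, 15, 16}
A' = {2, 3, 4, 5, 6, 7, 9, 10, 11, 14, 15, 16, 17}, B' = {2, 5, 6, 7, 8, 9, 10, 12, 13, 14, 15, 16}
Claimed RHS: A' ∩ B' = {2, 5, 6, 7, 9, 10, 14, 15, 16}
Identity is VALID: LHS = RHS = {2, 5, 6, 7, 9, 10, 14, 15, 16} ✓

Identity is valid. (A ∪ B)' = A' ∩ B' = {2, 5, 6, 7, 9, 10, 14, 15, 16}


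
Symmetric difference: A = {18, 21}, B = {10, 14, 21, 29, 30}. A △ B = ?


A △ B = (A \ B) ∪ (B \ A) = elements in exactly one of A or B
A \ B = {18}
B \ A = {10, 14, 29, 30}
A △ B = {10, 14, 18, 29, 30}

A △ B = {10, 14, 18, 29, 30}


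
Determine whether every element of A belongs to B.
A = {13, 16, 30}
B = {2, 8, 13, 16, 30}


A ⊆ B means every element of A is in B.
All elements of A are in B.
So A ⊆ B.

Yes, A ⊆ B


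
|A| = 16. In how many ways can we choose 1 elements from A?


C(n,k) = n! / (k!(n-k)!)
C(16,1) = 16! / (1!15!)
= 16

C(16,1) = 16


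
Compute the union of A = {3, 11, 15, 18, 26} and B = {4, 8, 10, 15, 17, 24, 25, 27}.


A ∪ B = all elements in A or B (or both)
A = {3, 11, 15, 18, 26}
B = {4, 8, 10, 15, 17, 24, 25, 27}
A ∪ B = {3, 4, 8, 10, 11, 15, 17, 18, 24, 25, 26, 27}

A ∪ B = {3, 4, 8, 10, 11, 15, 17, 18, 24, 25, 26, 27}


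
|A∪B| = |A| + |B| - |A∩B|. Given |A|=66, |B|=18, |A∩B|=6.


|A ∪ B| = |A| + |B| - |A ∩ B|
= 66 + 18 - 6
= 78

|A ∪ B| = 78


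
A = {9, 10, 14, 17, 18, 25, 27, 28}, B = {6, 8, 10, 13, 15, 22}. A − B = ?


A \ B = elements in A but not in B
A = {9, 10, 14, 17, 18, 25, 27, 28}
B = {6, 8, 10, 13, 15, 22}
Remove from A any elements in B
A \ B = {9, 14, 17, 18, 25, 27, 28}

A \ B = {9, 14, 17, 18, 25, 27, 28}


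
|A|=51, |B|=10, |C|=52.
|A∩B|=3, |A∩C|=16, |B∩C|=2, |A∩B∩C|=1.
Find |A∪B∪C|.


|A∪B∪C| = |A|+|B|+|C| - |A∩B|-|A∩C|-|B∩C| + |A∩B∩C|
= 51+10+52 - 3-16-2 + 1
= 113 - 21 + 1
= 93

|A ∪ B ∪ C| = 93


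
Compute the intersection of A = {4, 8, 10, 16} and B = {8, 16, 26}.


A ∩ B = elements in both A and B
A = {4, 8, 10, 16}
B = {8, 16, 26}
A ∩ B = {8, 16}

A ∩ B = {8, 16}


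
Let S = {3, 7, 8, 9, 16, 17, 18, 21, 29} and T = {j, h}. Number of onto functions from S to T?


n = |S| = 9, k = |T| = 2. Surjections via inclusion-exclusion:
S(n,k) = Σ(-1)^i × C(k,i) × (k-i)^n, i=0 to k
i=0: (-1)^0×C(2,0)×2^9 = 512
i=1: (-1)^1×C(2,1)×1^9 = -2
i=2: (-1)^2×C(2,2)×0^9 = 0
Total = 510

Number of surjections = 510


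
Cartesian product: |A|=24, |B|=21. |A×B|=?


|A × B| = |A| × |B|
= 24 × 21
= 504

|A × B| = 504


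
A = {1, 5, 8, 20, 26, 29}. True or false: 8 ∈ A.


A = {1, 5, 8, 20, 26, 29}
Checking if 8 is in A
8 is in A → True

8 ∈ A


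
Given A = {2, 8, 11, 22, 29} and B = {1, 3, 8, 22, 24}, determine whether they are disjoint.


Disjoint means A ∩ B = ∅.
A ∩ B = {8, 22}
A ∩ B ≠ ∅, so A and B are NOT disjoint.

No, A and B are not disjoint (A ∩ B = {8, 22})


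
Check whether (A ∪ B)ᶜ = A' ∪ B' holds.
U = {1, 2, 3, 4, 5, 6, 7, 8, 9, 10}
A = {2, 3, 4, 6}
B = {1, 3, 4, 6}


LHS: A ∪ B = {1, 2, 3, 4, 6}
(A ∪ B)' = U \ (A ∪ B) = {5, 7, 8, 9, 10}
A' = {1, 5, 7, 8, 9, 10}, B' = {2, 5, 7, 8, 9, 10}
Claimed RHS: A' ∪ B' = {1, 2, 5, 7, 8, 9, 10}
Identity is INVALID: LHS = {5, 7, 8, 9, 10} but the RHS claimed here equals {1, 2, 5, 7, 8, 9, 10}. The correct form is (A ∪ B)' = A' ∩ B'.

Identity is invalid: (A ∪ B)' = {5, 7, 8, 9, 10} but A' ∪ B' = {1, 2, 5, 7, 8, 9, 10}. The correct De Morgan law is (A ∪ B)' = A' ∩ B'.


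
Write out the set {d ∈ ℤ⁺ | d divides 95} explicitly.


Checking each candidate:
Condition: positive divisors of 95
Result = {1, 5, 19, 95}

{1, 5, 19, 95}


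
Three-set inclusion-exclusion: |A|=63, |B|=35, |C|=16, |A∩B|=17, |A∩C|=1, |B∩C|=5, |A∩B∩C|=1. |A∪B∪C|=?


|A∪B∪C| = |A|+|B|+|C| - |A∩B|-|A∩C|-|B∩C| + |A∩B∩C|
= 63+35+16 - 17-1-5 + 1
= 114 - 23 + 1
= 92

|A ∪ B ∪ C| = 92


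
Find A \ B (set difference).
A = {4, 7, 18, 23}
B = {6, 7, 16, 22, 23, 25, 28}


A \ B = elements in A but not in B
A = {4, 7, 18, 23}
B = {6, 7, 16, 22, 23, 25, 28}
Remove from A any elements in B
A \ B = {4, 18}

A \ B = {4, 18}


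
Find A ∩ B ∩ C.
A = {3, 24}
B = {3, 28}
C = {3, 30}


A ∩ B = {3}
(A ∩ B) ∩ C = {3}

A ∩ B ∩ C = {3}


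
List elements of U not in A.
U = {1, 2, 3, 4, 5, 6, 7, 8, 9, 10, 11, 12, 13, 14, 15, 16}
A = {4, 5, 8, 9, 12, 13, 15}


Aᶜ = U \ A = elements in U but not in A
U = {1, 2, 3, 4, 5, 6, 7, 8, 9, 10, 11, 12, 13, 14, 15, 16}
A = {4, 5, 8, 9, 12, 13, 15}
Aᶜ = {1, 2, 3, 6, 7, 10, 11, 14, 16}

Aᶜ = {1, 2, 3, 6, 7, 10, 11, 14, 16}


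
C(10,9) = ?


C(n,k) = n! / (k!(n-k)!)
C(10,9) = 10! / (9!1!)
= 10

C(10,9) = 10


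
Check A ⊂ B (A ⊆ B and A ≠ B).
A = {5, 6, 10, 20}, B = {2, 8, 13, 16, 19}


A ⊂ B requires: A ⊆ B AND A ≠ B.
A ⊆ B? No
A ⊄ B, so A is not a proper subset.

No, A is not a proper subset of B


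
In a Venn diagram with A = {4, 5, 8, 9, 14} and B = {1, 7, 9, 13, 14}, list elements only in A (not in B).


A = {4, 5, 8, 9, 14}
B = {1, 7, 9, 13, 14}
Region: only in A (not in B)
Elements: {4, 5, 8}

Elements only in A (not in B): {4, 5, 8}


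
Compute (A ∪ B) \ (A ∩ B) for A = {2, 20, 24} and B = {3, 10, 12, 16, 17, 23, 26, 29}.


A △ B = (A \ B) ∪ (B \ A) = elements in exactly one of A or B
A \ B = {2, 20, 24}
B \ A = {3, 10, 12, 16, 17, 23, 26, 29}
A △ B = {2, 3, 10, 12, 16, 17, 20, 23, 24, 26, 29}

A △ B = {2, 3, 10, 12, 16, 17, 20, 23, 24, 26, 29}


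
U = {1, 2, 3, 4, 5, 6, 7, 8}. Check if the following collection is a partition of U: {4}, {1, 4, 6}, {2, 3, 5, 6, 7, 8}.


A partition requires: (1) non-empty parts, (2) pairwise disjoint, (3) union = U
Parts: {4}, {1, 4, 6}, {2, 3, 5, 6, 7, 8}
Union of parts: {1, 2, 3, 4, 5, 6, 7, 8}
U = {1, 2, 3, 4, 5, 6, 7, 8}
All non-empty? True
Pairwise disjoint? False
Covers U? True

No, not a valid partition


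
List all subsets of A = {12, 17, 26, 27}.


|A| = 4, so |P(A)| = 2^4 = 16
Enumerate subsets by cardinality (0 to 4):
∅, {12}, {17}, {26}, {27}, {12, 17}, {12, 26}, {12, 27}, {17, 26}, {17, 27}, {26, 27}, {12, 17, 26}, {12, 17, 27}, {12, 26, 27}, {17, 26, 27}, {12, 17, 26, 27}

P(A) has 16 subsets: ∅, {12}, {17}, {26}, {27}, {12, 17}, {12, 26}, {12, 27}, {17, 26}, {17, 27}, {26, 27}, {12, 17, 26}, {12, 17, 27}, {12, 26, 27}, {17, 26, 27}, {12, 17, 26, 27}


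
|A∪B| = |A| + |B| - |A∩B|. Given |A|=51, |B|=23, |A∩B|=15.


|A ∪ B| = |A| + |B| - |A ∩ B|
= 51 + 23 - 15
= 59

|A ∪ B| = 59


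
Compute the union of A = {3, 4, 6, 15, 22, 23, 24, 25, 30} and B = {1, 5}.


A ∪ B = all elements in A or B (or both)
A = {3, 4, 6, 15, 22, 23, 24, 25, 30}
B = {1, 5}
A ∪ B = {1, 3, 4, 5, 6, 15, 22, 23, 24, 25, 30}

A ∪ B = {1, 3, 4, 5, 6, 15, 22, 23, 24, 25, 30}


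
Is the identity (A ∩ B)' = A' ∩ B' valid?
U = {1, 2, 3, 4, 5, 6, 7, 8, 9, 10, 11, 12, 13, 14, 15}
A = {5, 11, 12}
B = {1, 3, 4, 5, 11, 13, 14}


LHS: A ∩ B = {5, 11}
(A ∩ B)' = U \ (A ∩ B) = {1, 2, 3, 4, 6, 7, 8, 9, 10, 12, 13, 14, 15}
A' = {1, 2, 3, 4, 6, 7, 8, 9, 10, 13, 14, 15}, B' = {2, 6, 7, 8, 9, 10, 12, 15}
Claimed RHS: A' ∩ B' = {2, 6, 7, 8, 9, 10, 15}
Identity is INVALID: LHS = {1, 2, 3, 4, 6, 7, 8, 9, 10, 12, 13, 14, 15} but the RHS claimed here equals {2, 6, 7, 8, 9, 10, 15}. The correct form is (A ∩ B)' = A' ∪ B'.

Identity is invalid: (A ∩ B)' = {1, 2, 3, 4, 6, 7, 8, 9, 10, 12, 13, 14, 15} but A' ∩ B' = {2, 6, 7, 8, 9, 10, 15}. The correct De Morgan law is (A ∩ B)' = A' ∪ B'.


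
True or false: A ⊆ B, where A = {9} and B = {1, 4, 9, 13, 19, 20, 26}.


A ⊆ B means every element of A is in B.
All elements of A are in B.
So A ⊆ B.

Yes, A ⊆ B


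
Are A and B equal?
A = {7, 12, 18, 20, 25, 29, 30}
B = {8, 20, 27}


Two sets are equal iff they have exactly the same elements.
A = {7, 12, 18, 20, 25, 29, 30}
B = {8, 20, 27}
Differences: {7, 8, 12, 18, 25, 27, 29, 30}
A ≠ B

No, A ≠ B


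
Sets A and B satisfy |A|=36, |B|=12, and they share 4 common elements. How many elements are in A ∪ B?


|A ∪ B| = |A| + |B| - |A ∩ B|
= 36 + 12 - 4
= 44

|A ∪ B| = 44


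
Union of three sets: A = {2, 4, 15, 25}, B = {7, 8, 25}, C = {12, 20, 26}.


A ∪ B = {2, 4, 7, 8, 15, 25}
(A ∪ B) ∪ C = {2, 4, 7, 8, 12, 15, 20, 25, 26}

A ∪ B ∪ C = {2, 4, 7, 8, 12, 15, 20, 25, 26}


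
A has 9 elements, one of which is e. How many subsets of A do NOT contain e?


Subsets of A avoiding e are subsets of A \ {e}, which has 8 elements.
Count = 2^(n-1) = 2^8
= 256

Number of subsets avoiding e = 256


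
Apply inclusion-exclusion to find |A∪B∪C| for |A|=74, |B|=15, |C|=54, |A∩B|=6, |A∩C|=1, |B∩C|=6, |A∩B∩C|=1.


|A∪B∪C| = |A|+|B|+|C| - |A∩B|-|A∩C|-|B∩C| + |A∩B∩C|
= 74+15+54 - 6-1-6 + 1
= 143 - 13 + 1
= 131

|A ∪ B ∪ C| = 131


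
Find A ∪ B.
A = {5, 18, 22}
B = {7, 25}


A ∪ B = all elements in A or B (or both)
A = {5, 18, 22}
B = {7, 25}
A ∪ B = {5, 7, 18, 22, 25}

A ∪ B = {5, 7, 18, 22, 25}


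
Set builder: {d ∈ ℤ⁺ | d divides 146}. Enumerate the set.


Checking each candidate:
Condition: positive divisors of 146
Result = {1, 2, 73, 146}

{1, 2, 73, 146}


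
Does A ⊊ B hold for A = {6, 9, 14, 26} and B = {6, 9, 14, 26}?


A ⊂ B requires: A ⊆ B AND A ≠ B.
A ⊆ B? Yes
A = B? Yes
A = B, so A is not a PROPER subset.

No, A is not a proper subset of B


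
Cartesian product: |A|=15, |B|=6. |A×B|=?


|A × B| = |A| × |B|
= 15 × 6
= 90

|A × B| = 90


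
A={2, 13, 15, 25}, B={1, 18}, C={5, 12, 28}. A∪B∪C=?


A ∪ B = {1, 2, 13, 15, 18, 25}
(A ∪ B) ∪ C = {1, 2, 5, 12, 13, 15, 18, 25, 28}

A ∪ B ∪ C = {1, 2, 5, 12, 13, 15, 18, 25, 28}


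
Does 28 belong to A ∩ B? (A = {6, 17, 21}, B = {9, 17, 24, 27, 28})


A = {6, 17, 21}, B = {9, 17, 24, 27, 28}
A ∩ B = elements in both A and B
A ∩ B = {17}
Checking if 28 ∈ A ∩ B
28 is not in A ∩ B → False

28 ∉ A ∩ B


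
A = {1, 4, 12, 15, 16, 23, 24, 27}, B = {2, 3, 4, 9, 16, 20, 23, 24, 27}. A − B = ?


A \ B = elements in A but not in B
A = {1, 4, 12, 15, 16, 23, 24, 27}
B = {2, 3, 4, 9, 16, 20, 23, 24, 27}
Remove from A any elements in B
A \ B = {1, 12, 15}

A \ B = {1, 12, 15}


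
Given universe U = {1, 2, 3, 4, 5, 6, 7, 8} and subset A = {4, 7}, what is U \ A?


Aᶜ = U \ A = elements in U but not in A
U = {1, 2, 3, 4, 5, 6, 7, 8}
A = {4, 7}
Aᶜ = {1, 2, 3, 5, 6, 8}

Aᶜ = {1, 2, 3, 5, 6, 8}


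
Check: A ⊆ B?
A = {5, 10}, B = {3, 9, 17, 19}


A ⊆ B means every element of A is in B.
Elements in A not in B: {5, 10}
So A ⊄ B.

No, A ⊄ B


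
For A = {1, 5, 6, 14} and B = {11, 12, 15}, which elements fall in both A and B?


A = {1, 5, 6, 14}
B = {11, 12, 15}
Region: in both A and B
Elements: ∅

Elements in both A and B: ∅


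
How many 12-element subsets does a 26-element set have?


C(n,k) = n! / (k!(n-k)!)
C(26,12) = 26! / (12!14!)
= 9657700

C(26,12) = 9657700


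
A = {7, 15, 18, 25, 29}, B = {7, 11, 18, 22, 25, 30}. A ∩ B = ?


A ∩ B = elements in both A and B
A = {7, 15, 18, 25, 29}
B = {7, 11, 18, 22, 25, 30}
A ∩ B = {7, 18, 25}

A ∩ B = {7, 18, 25}


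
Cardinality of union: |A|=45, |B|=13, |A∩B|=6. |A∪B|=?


|A ∪ B| = |A| + |B| - |A ∩ B|
= 45 + 13 - 6
= 52

|A ∪ B| = 52


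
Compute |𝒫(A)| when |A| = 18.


Number of subsets = 2^n
= 2^18
= 262144

|P(A)| = 262144


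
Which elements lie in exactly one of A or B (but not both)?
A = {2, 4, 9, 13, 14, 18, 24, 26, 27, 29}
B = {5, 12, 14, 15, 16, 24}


A △ B = (A \ B) ∪ (B \ A) = elements in exactly one of A or B
A \ B = {2, 4, 9, 13, 18, 26, 27, 29}
B \ A = {5, 12, 15, 16}
A △ B = {2, 4, 5, 9, 12, 13, 15, 16, 18, 26, 27, 29}

A △ B = {2, 4, 5, 9, 12, 13, 15, 16, 18, 26, 27, 29}


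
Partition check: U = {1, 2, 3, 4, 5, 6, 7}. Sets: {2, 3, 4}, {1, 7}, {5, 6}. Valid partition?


A partition requires: (1) non-empty parts, (2) pairwise disjoint, (3) union = U
Parts: {2, 3, 4}, {1, 7}, {5, 6}
Union of parts: {1, 2, 3, 4, 5, 6, 7}
U = {1, 2, 3, 4, 5, 6, 7}
All non-empty? True
Pairwise disjoint? True
Covers U? True

Yes, valid partition


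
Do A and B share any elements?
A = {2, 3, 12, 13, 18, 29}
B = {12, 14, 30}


Disjoint means A ∩ B = ∅.
A ∩ B = {12}
A ∩ B ≠ ∅, so A and B are NOT disjoint.

Yes — A and B share the element(s) of A ∩ B = {12}, so they are not disjoint


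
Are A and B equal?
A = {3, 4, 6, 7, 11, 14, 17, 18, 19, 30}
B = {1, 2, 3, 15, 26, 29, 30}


Two sets are equal iff they have exactly the same elements.
A = {3, 4, 6, 7, 11, 14, 17, 18, 19, 30}
B = {1, 2, 3, 15, 26, 29, 30}
Differences: {1, 2, 4, 6, 7, 11, 14, 15, 17, 18, 19, 26, 29}
A ≠ B

No, A ≠ B


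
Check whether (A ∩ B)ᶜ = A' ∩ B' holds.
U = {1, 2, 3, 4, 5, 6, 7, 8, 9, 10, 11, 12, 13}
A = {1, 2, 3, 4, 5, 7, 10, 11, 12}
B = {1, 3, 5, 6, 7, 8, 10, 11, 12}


LHS: A ∩ B = {1, 3, 5, 7, 10, 11, 12}
(A ∩ B)' = U \ (A ∩ B) = {2, 4, 6, 8, 9, 13}
A' = {6, 8, 9, 13}, B' = {2, 4, 9, 13}
Claimed RHS: A' ∩ B' = {9, 13}
Identity is INVALID: LHS = {2, 4, 6, 8, 9, 13} but the RHS claimed here equals {9, 13}. The correct form is (A ∩ B)' = A' ∪ B'.

Identity is invalid: (A ∩ B)' = {2, 4, 6, 8, 9, 13} but A' ∩ B' = {9, 13}. The correct De Morgan law is (A ∩ B)' = A' ∪ B'.


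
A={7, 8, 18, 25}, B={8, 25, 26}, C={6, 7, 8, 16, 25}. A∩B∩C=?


A ∩ B = {8, 25}
(A ∩ B) ∩ C = {8, 25}

A ∩ B ∩ C = {8, 25}


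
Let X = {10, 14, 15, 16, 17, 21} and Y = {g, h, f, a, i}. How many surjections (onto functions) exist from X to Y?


n = |X| = 6, k = |Y| = 5. Surjections via inclusion-exclusion:
S(n,k) = Σ(-1)^i × C(k,i) × (k-i)^n, i=0 to k
i=0: (-1)^0×C(5,0)×5^6 = 15625
i=1: (-1)^1×C(5,1)×4^6 = -20480
i=2: (-1)^2×C(5,2)×3^6 = 7290
i=3: (-1)^3×C(5,3)×2^6 = -640
i=4: (-1)^4×C(5,4)×1^6 = 5
i=5: (-1)^5×C(5,5)×0^6 = 0
Total = 1800

Number of surjections = 1800


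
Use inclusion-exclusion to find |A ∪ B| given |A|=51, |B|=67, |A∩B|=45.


|A ∪ B| = |A| + |B| - |A ∩ B|
= 51 + 67 - 45
= 73

|A ∪ B| = 73


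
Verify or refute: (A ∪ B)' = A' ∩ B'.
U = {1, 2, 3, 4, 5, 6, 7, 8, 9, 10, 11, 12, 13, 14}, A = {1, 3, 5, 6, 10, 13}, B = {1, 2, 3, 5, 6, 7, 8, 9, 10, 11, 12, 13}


LHS: A ∪ B = {1, 2, 3, 5, 6, 7, 8, 9, 10, 11, 12, 13}
(A ∪ B)' = U \ (A ∪ B) = {4, 14}
A' = {2, 4, 7, 8, 9, 11, 12, 14}, B' = {4, 14}
Claimed RHS: A' ∩ B' = {4, 14}
Identity is VALID: LHS = RHS = {4, 14} ✓

Identity is valid. (A ∪ B)' = A' ∩ B' = {4, 14}


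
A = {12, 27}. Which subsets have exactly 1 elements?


|A| = 2, so A has C(2,1) = 2 subsets of size 1.
Enumerate by choosing 1 elements from A at a time:
{12}, {27}

1-element subsets (2 total): {12}, {27}


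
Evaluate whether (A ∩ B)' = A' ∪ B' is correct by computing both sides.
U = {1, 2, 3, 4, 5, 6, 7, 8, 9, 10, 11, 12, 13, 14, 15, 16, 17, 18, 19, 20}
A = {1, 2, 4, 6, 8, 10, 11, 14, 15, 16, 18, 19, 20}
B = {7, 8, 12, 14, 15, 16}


LHS: A ∩ B = {8, 14, 15, 16}
(A ∩ B)' = U \ (A ∩ B) = {1, 2, 3, 4, 5, 6, 7, 9, 10, 11, 12, 13, 17, 18, 19, 20}
A' = {3, 5, 7, 9, 12, 13, 17}, B' = {1, 2, 3, 4, 5, 6, 9, 10, 11, 13, 17, 18, 19, 20}
Claimed RHS: A' ∪ B' = {1, 2, 3, 4, 5, 6, 7, 9, 10, 11, 12, 13, 17, 18, 19, 20}
Identity is VALID: LHS = RHS = {1, 2, 3, 4, 5, 6, 7, 9, 10, 11, 12, 13, 17, 18, 19, 20} ✓

Identity is valid. (A ∩ B)' = A' ∪ B' = {1, 2, 3, 4, 5, 6, 7, 9, 10, 11, 12, 13, 17, 18, 19, 20}


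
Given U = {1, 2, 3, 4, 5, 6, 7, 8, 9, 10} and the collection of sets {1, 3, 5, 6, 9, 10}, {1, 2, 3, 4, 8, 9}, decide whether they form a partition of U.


A partition requires: (1) non-empty parts, (2) pairwise disjoint, (3) union = U
Parts: {1, 3, 5, 6, 9, 10}, {1, 2, 3, 4, 8, 9}
Union of parts: {1, 2, 3, 4, 5, 6, 8, 9, 10}
U = {1, 2, 3, 4, 5, 6, 7, 8, 9, 10}
All non-empty? True
Pairwise disjoint? False
Covers U? False

No, not a valid partition


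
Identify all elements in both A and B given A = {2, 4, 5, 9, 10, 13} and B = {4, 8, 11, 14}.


A = {2, 4, 5, 9, 10, 13}
B = {4, 8, 11, 14}
Region: in both A and B
Elements: {4}

Elements in both A and B: {4}


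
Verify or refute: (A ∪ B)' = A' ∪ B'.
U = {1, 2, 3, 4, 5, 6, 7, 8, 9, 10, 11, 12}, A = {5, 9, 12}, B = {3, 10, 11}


LHS: A ∪ B = {3, 5, 9, 10, 11, 12}
(A ∪ B)' = U \ (A ∪ B) = {1, 2, 4, 6, 7, 8}
A' = {1, 2, 3, 4, 6, 7, 8, 10, 11}, B' = {1, 2, 4, 5, 6, 7, 8, 9, 12}
Claimed RHS: A' ∪ B' = {1, 2, 3, 4, 5, 6, 7, 8, 9, 10, 11, 12}
Identity is INVALID: LHS = {1, 2, 4, 6, 7, 8} but the RHS claimed here equals {1, 2, 3, 4, 5, 6, 7, 8, 9, 10, 11, 12}. The correct form is (A ∪ B)' = A' ∩ B'.

Identity is invalid: (A ∪ B)' = {1, 2, 4, 6, 7, 8} but A' ∪ B' = {1, 2, 3, 4, 5, 6, 7, 8, 9, 10, 11, 12}. The correct De Morgan law is (A ∪ B)' = A' ∩ B'.


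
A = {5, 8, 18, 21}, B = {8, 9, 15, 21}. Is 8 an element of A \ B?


A = {5, 8, 18, 21}, B = {8, 9, 15, 21}
A \ B = elements in A but not in B
A \ B = {5, 18}
Checking if 8 ∈ A \ B
8 is not in A \ B → False

8 ∉ A \ B


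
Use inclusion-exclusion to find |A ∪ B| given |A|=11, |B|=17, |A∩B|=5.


|A ∪ B| = |A| + |B| - |A ∩ B|
= 11 + 17 - 5
= 23

|A ∪ B| = 23


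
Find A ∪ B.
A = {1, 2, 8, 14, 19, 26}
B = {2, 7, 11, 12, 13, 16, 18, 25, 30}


A ∪ B = all elements in A or B (or both)
A = {1, 2, 8, 14, 19, 26}
B = {2, 7, 11, 12, 13, 16, 18, 25, 30}
A ∪ B = {1, 2, 7, 8, 11, 12, 13, 14, 16, 18, 19, 25, 26, 30}

A ∪ B = {1, 2, 7, 8, 11, 12, 13, 14, 16, 18, 19, 25, 26, 30}


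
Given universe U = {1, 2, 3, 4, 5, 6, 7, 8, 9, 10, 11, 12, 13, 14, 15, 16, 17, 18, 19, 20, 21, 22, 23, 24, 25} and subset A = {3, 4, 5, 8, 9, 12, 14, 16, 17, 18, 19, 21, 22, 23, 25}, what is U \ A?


Aᶜ = U \ A = elements in U but not in A
U = {1, 2, 3, 4, 5, 6, 7, 8, 9, 10, 11, 12, 13, 14, 15, 16, 17, 18, 19, 20, 21, 22, 23, 24, 25}
A = {3, 4, 5, 8, 9, 12, 14, 16, 17, 18, 19, 21, 22, 23, 25}
Aᶜ = {1, 2, 6, 7, 10, 11, 13, 15, 20, 24}

Aᶜ = {1, 2, 6, 7, 10, 11, 13, 15, 20, 24}


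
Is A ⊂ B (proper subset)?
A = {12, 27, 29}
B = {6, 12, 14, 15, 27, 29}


A ⊂ B requires: A ⊆ B AND A ≠ B.
A ⊆ B? Yes
A = B? No
A ⊂ B: Yes (A is a proper subset of B)

Yes, A ⊂ B


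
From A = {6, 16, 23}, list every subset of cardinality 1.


|A| = 3, so A has C(3,1) = 3 subsets of size 1.
Enumerate by choosing 1 elements from A at a time:
{6}, {16}, {23}

1-element subsets (3 total): {6}, {16}, {23}


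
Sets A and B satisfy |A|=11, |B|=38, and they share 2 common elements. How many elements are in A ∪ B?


|A ∪ B| = |A| + |B| - |A ∩ B|
= 11 + 38 - 2
= 47

|A ∪ B| = 47


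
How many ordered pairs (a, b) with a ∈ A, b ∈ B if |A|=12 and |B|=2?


|A × B| = |A| × |B|
= 12 × 2
= 24

|A × B| = 24


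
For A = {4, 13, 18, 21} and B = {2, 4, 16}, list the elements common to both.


A ∩ B = elements in both A and B
A = {4, 13, 18, 21}
B = {2, 4, 16}
A ∩ B = {4}

A ∩ B = {4}


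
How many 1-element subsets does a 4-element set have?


C(n,k) = n! / (k!(n-k)!)
C(4,1) = 4! / (1!3!)
= 4

C(4,1) = 4


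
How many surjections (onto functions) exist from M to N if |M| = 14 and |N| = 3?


n = |M| = 14, k = |N| = 3. Surjections via inclusion-exclusion:
S(n,k) = Σ(-1)^i × C(k,i) × (k-i)^n, i=0 to k
i=0: (-1)^0×C(3,0)×3^14 = 4782969
i=1: (-1)^1×C(3,1)×2^14 = -49152
i=2: (-1)^2×C(3,2)×1^14 = 3
i=3: (-1)^3×C(3,3)×0^14 = 0
Total = 4733820

Number of surjections = 4733820


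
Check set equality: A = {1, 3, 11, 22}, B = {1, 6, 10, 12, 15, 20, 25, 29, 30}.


Two sets are equal iff they have exactly the same elements.
A = {1, 3, 11, 22}
B = {1, 6, 10, 12, 15, 20, 25, 29, 30}
Differences: {3, 6, 10, 11, 12, 15, 20, 22, 25, 29, 30}
A ≠ B

No, A ≠ B


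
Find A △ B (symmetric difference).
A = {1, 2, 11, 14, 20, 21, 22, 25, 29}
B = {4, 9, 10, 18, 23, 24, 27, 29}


A △ B = (A \ B) ∪ (B \ A) = elements in exactly one of A or B
A \ B = {1, 2, 11, 14, 20, 21, 22, 25}
B \ A = {4, 9, 10, 18, 23, 24, 27}
A △ B = {1, 2, 4, 9, 10, 11, 14, 18, 20, 21, 22, 23, 24, 25, 27}

A △ B = {1, 2, 4, 9, 10, 11, 14, 18, 20, 21, 22, 23, 24, 25, 27}


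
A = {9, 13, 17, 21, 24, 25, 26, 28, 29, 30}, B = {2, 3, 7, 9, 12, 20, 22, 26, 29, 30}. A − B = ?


A \ B = elements in A but not in B
A = {9, 13, 17, 21, 24, 25, 26, 28, 29, 30}
B = {2, 3, 7, 9, 12, 20, 22, 26, 29, 30}
Remove from A any elements in B
A \ B = {13, 17, 21, 24, 25, 28}

A \ B = {13, 17, 21, 24, 25, 28}


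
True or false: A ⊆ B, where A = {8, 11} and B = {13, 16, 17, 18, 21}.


A ⊆ B means every element of A is in B.
Elements in A not in B: {8, 11}
So A ⊄ B.

No, A ⊄ B


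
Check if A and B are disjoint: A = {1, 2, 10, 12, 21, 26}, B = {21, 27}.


Disjoint means A ∩ B = ∅.
A ∩ B = {21}
A ∩ B ≠ ∅, so A and B are NOT disjoint.

No, A and B are not disjoint (A ∩ B = {21})


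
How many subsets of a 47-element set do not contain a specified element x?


Subsets of A avoiding x are subsets of A \ {x}, which has 46 elements.
Count = 2^(n-1) = 2^46
= 70368744177664

Number of subsets avoiding x = 70368744177664


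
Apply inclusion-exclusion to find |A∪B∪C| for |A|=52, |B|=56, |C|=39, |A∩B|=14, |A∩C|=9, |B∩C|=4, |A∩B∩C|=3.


|A∪B∪C| = |A|+|B|+|C| - |A∩B|-|A∩C|-|B∩C| + |A∩B∩C|
= 52+56+39 - 14-9-4 + 3
= 147 - 27 + 3
= 123

|A ∪ B ∪ C| = 123


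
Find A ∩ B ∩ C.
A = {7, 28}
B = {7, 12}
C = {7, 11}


A ∩ B = {7}
(A ∩ B) ∩ C = {7}

A ∩ B ∩ C = {7}


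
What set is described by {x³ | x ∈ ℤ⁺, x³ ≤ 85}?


Checking each candidate:
Condition: positive perfect cubes ≤ 85
Result = {1, 8, 27, 64}

{1, 8, 27, 64}


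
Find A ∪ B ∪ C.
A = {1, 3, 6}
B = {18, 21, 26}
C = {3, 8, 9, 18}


A ∪ B = {1, 3, 6, 18, 21, 26}
(A ∪ B) ∪ C = {1, 3, 6, 8, 9, 18, 21, 26}

A ∪ B ∪ C = {1, 3, 6, 8, 9, 18, 21, 26}


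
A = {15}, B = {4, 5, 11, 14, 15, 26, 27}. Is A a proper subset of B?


A ⊂ B requires: A ⊆ B AND A ≠ B.
A ⊆ B? Yes
A = B? No
A ⊂ B: Yes (A is a proper subset of B)

Yes, A ⊂ B


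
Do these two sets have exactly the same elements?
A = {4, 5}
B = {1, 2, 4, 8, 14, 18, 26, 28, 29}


Two sets are equal iff they have exactly the same elements.
A = {4, 5}
B = {1, 2, 4, 8, 14, 18, 26, 28, 29}
Differences: {1, 2, 5, 8, 14, 18, 26, 28, 29}
A ≠ B

No, A ≠ B


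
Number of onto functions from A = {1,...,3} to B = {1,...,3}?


n = |A| = 3, k = |B| = 3. Surjections via inclusion-exclusion:
S(n,k) = Σ(-1)^i × C(k,i) × (k-i)^n, i=0 to k
i=0: (-1)^0×C(3,0)×3^3 = 27
i=1: (-1)^1×C(3,1)×2^3 = -24
i=2: (-1)^2×C(3,2)×1^3 = 3
i=3: (-1)^3×C(3,3)×0^3 = 0
Total = 6

Number of surjections = 6


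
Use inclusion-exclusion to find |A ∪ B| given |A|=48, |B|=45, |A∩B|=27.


|A ∪ B| = |A| + |B| - |A ∩ B|
= 48 + 45 - 27
= 66

|A ∪ B| = 66


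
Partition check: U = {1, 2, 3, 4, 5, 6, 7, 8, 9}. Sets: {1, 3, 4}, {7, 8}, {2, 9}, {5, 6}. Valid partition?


A partition requires: (1) non-empty parts, (2) pairwise disjoint, (3) union = U
Parts: {1, 3, 4}, {7, 8}, {2, 9}, {5, 6}
Union of parts: {1, 2, 3, 4, 5, 6, 7, 8, 9}
U = {1, 2, 3, 4, 5, 6, 7, 8, 9}
All non-empty? True
Pairwise disjoint? True
Covers U? True

Yes, valid partition


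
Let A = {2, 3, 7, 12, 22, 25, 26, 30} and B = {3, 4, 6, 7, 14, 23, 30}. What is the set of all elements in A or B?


A ∪ B = all elements in A or B (or both)
A = {2, 3, 7, 12, 22, 25, 26, 30}
B = {3, 4, 6, 7, 14, 23, 30}
A ∪ B = {2, 3, 4, 6, 7, 12, 14, 22, 23, 25, 26, 30}

A ∪ B = {2, 3, 4, 6, 7, 12, 14, 22, 23, 25, 26, 30}


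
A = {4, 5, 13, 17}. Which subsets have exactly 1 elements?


|A| = 4, so A has C(4,1) = 4 subsets of size 1.
Enumerate by choosing 1 elements from A at a time:
{4}, {5}, {13}, {17}

1-element subsets (4 total): {4}, {5}, {13}, {17}


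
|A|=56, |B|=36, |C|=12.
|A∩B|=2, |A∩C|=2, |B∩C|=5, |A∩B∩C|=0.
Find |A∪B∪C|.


|A∪B∪C| = |A|+|B|+|C| - |A∩B|-|A∩C|-|B∩C| + |A∩B∩C|
= 56+36+12 - 2-2-5 + 0
= 104 - 9 + 0
= 95

|A ∪ B ∪ C| = 95


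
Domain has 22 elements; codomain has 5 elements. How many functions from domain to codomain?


Each of |A| = 22 inputs maps to any of |B| = 5 outputs.
# functions = |B|^|A| = 5^22
= 2384185791015625

Number of functions = 2384185791015625


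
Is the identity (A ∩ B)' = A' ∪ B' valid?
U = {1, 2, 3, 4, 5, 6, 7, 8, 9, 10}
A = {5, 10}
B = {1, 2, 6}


LHS: A ∩ B = ∅
(A ∩ B)' = U \ (A ∩ B) = {1, 2, 3, 4, 5, 6, 7, 8, 9, 10}
A' = {1, 2, 3, 4, 6, 7, 8, 9}, B' = {3, 4, 5, 7, 8, 9, 10}
Claimed RHS: A' ∪ B' = {1, 2, 3, 4, 5, 6, 7, 8, 9, 10}
Identity is VALID: LHS = RHS = {1, 2, 3, 4, 5, 6, 7, 8, 9, 10} ✓

Identity is valid. (A ∩ B)' = A' ∪ B' = {1, 2, 3, 4, 5, 6, 7, 8, 9, 10}


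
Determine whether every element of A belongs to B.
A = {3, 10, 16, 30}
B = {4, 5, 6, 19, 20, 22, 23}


A ⊆ B means every element of A is in B.
Elements in A not in B: {3, 10, 16, 30}
So A ⊄ B.

No, A ⊄ B


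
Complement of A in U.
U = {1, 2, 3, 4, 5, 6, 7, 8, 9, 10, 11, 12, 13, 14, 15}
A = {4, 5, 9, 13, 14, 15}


Aᶜ = U \ A = elements in U but not in A
U = {1, 2, 3, 4, 5, 6, 7, 8, 9, 10, 11, 12, 13, 14, 15}
A = {4, 5, 9, 13, 14, 15}
Aᶜ = {1, 2, 3, 6, 7, 8, 10, 11, 12}

Aᶜ = {1, 2, 3, 6, 7, 8, 10, 11, 12}
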